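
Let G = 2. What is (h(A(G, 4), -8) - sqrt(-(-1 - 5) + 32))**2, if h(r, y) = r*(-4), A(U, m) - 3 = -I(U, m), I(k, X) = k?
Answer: (4 + sqrt(38))**2 ≈ 103.32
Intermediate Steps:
A(U, m) = 3 - U
h(r, y) = -4*r
(h(A(G, 4), -8) - sqrt(-(-1 - 5) + 32))**2 = (-4*(3 - 1*2) - sqrt(-(-1 - 5) + 32))**2 = (-4*(3 - 2) - sqrt(-1*(-6) + 32))**2 = (-4*1 - sqrt(6 + 32))**2 = (-4 - sqrt(38))**2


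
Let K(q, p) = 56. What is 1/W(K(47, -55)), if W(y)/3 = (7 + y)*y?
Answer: 1/10584 ≈ 9.4482e-5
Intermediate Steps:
W(y) = 3*y*(7 + y) (W(y) = 3*((7 + y)*y) = 3*(y*(7 + y)) = 3*y*(7 + y))
1/W(K(47, -55)) = 1/(3*56*(7 + 56)) = 1/(3*56*63) = 1/10584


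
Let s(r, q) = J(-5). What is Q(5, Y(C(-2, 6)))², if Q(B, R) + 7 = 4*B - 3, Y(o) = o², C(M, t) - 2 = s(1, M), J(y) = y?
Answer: 100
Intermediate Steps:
s(r, q) = -5
C(M, t) = -3 (C(M, t) = 2 - 5 = -3)
Q(B, R) = -10 + 4*B (Q(B, R) = -7 + (4*B - 3) = -7 + (-3 + 4*B) = -10 + 4*B)
Q(5, Y(C(-2, 6)))² = (-10 + 4*5)² = (-10 + 20)² = 10² = 100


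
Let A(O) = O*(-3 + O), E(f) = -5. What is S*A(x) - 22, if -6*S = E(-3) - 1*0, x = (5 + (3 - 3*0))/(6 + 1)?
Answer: -3494/147 ≈ -23.769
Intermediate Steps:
x = 8/7 (x = (5 + (3 + 0))/7 = (5 + 3)*(1/7) = 8*(1/7) = 8/7 ≈ 1.1429)
S = 5/6 (S = -(-5 - 1*0)/6 = -(-5 + 0)/6 = -1/6*(-5) = 5/6 ≈ 0.83333)
S*A(x) - 22 = 5*(8*(-3 + 8/7)/7)/6 - 22 = 5*((8/7)*(-13/7))/6 - 22 = (5/6)*(-104/49) - 22 = -260/147 - 22 = -3494/147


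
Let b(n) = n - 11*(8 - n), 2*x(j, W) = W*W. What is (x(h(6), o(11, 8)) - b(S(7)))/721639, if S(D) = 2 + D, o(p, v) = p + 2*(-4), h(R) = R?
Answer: -31/1443278 ≈ -2.1479e-5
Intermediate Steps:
o(p, v) = -8 + p (o(p, v) = p - 8 = -8 + p)
x(j, W) = W**2/2 (x(j, W) = (W*W)/2 = W**2/2)
b(n) = -88 + 12*n (b(n) = n + (-88 + 11*n) = -88 + 12*n)
(x(h(6), o(11, 8)) - b(S(7)))/721639 = ((-8 + 11)**2/2 - (-88 + 12*(2 + 7)))/721639 = ((1/2)*3**2 - (-88 + 12*9))*(1/721639) = ((1/2)*9 - (-88 + 108))*(1/721639) = (9/2 - 1*20)*(1/721639) = (9/2 - 20)*(1/721639) = -31/2*1/721639 = -31/1443278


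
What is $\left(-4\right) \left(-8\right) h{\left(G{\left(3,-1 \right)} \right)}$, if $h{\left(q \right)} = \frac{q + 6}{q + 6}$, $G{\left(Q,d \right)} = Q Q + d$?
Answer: $32$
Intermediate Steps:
$G{\left(Q,d \right)} = d + Q^{2}$ ($G{\left(Q,d \right)} = Q^{2} + d = d + Q^{2}$)
$h{\left(q \right)} = 1$ ($h{\left(q \right)} = \frac{6 + q}{6 + q} = 1$)
$\left(-4\right) \left(-8\right) h{\left(G{\left(3,-1 \right)} \right)} = \left(-4\right) \left(-8\right) 1 = 32 \cdot 1 = 32$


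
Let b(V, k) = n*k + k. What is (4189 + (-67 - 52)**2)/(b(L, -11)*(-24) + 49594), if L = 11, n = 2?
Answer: 9175/25193 ≈ 0.36419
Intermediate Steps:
b(V, k) = 3*k (b(V, k) = 2*k + k = 3*k)
(4189 + (-67 - 52)**2)/(b(L, -11)*(-24) + 49594) = (4189 + (-67 - 52)**2)/((3*(-11))*(-24) + 49594) = (4189 + (-119)**2)/(-33*(-24) + 49594) = (4189 + 14161)/(792 + 49594) = 18350/50386 = 18350*(1/50386) = 9175/25193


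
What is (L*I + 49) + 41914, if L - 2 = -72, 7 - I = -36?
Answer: 38953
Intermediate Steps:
I = 43 (I = 7 - 1*(-36) = 7 + 36 = 43)
L = -70 (L = 2 - 72 = -70)
(L*I + 49) + 41914 = (-70*43 + 49) + 41914 = (-3010 + 49) + 41914 = -2961 + 41914 = 38953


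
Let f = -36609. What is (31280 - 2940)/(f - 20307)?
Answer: -7085/14229 ≈ -0.49793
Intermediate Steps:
(31280 - 2940)/(f - 20307) = (31280 - 2940)/(-36609 - 20307) = 28340/(-56916) = 28340*(-1/56916) = -7085/14229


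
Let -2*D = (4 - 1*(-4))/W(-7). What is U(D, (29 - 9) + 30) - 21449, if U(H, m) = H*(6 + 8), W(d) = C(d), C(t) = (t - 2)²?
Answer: -1737425/81 ≈ -21450.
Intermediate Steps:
C(t) = (-2 + t)²
W(d) = (-2 + d)²
D = -4/81 (D = -(4 - 1*(-4))/(2*((-2 - 7)²)) = -(4 + 4)/(2*((-9)²)) = -4/81 ≈ -0.049383)
U(H, m) = 14*H (U(H, m) = H*14 = 14*H)
U(D, (29 - 9) + 30) - 21449 = 14*(-4/81) - 21449 = -56/81 - 21449 = -1737425/81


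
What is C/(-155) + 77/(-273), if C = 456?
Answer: -19489/6045 ≈ -3.2240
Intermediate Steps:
C/(-155) + 77/(-273) = 456/(-155) + 77/(-273) = 456*(-1/155) + 77*(-1/273) = -456/155 - 11/39 = -19489/6045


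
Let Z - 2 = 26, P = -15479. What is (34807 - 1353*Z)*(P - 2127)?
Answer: 54173662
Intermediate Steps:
Z = 28 (Z = 2 + 26 = 28)
(34807 - 1353*Z)*(P - 2127) = (34807 - 1353*28)*(-15479 - 2127) = (34807 - 37884)*(-17606) = -3077*(-17606) = 54173662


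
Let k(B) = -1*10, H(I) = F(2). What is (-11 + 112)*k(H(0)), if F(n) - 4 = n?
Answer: -1010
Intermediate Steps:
F(n) = 4 + n
H(I) = 6 (H(I) = 4 + 2 = 6)
k(B) = -10
(-11 + 112)*k(H(0)) = (-11 + 112)*(-10) = 101*(-10) = -1010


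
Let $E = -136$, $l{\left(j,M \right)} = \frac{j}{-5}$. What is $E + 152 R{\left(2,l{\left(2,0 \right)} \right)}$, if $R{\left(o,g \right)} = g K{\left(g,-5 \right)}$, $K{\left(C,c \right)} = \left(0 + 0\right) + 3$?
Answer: $- \frac{1592}{5} \approx -318.4$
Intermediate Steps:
$K{\left(C,c \right)} = 3$ ($K{\left(C,c \right)} = 0 + 3 = 3$)
$l{\left(j,M \right)} = - \frac{j}{5}$ ($l{\left(j,M \right)} = j \left(- \frac{1}{5}\right) = - \frac{j}{5}$)
$R{\left(o,g \right)} = 3 g$ ($R{\left(o,g \right)} = g 3 = 3 g$)
$E + 152 R{\left(2,l{\left(2,0 \right)} \right)} = -136 + 152 \cdot 3 \left(\left(- \frac{1}{5}\right) 2\right) = -136 + 152 \cdot 3 \left(- \frac{2}{5}\right) = -136 + 152 \left(- \frac{6}{5}\right) = -136 - \frac{912}{5} = - \frac{1592}{5}$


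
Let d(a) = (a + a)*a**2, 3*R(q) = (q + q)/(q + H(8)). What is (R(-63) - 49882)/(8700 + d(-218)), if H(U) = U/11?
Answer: 8542177/3546889585 ≈ 0.0024084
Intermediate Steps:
H(U) = U/11 (H(U) = U*(1/11) = U/11)
R(q) = 2*q/(3*(8/11 + q)) (R(q) = ((q + q)/(q + (1/11)*8))/3 = ((2*q)/(q + 8/11))/3 = ((2*q)/(8/11 + q))/3 = (2*q/(8/11 + q))/3 = 2*q/(3*(8/11 + q)))
d(a) = 2*a**3 (d(a) = (2*a)*a**2 = 2*a**3)
(R(-63) - 49882)/(8700 + d(-218)) = ((22/3)*(-63)/(8 + 11*(-63)) - 49882)/(8700 + 2*(-218)**3) = ((22/3)*(-63)/(8 - 693) - 49882)/(8700 + 2*(-10360232)) = ((22/3)*(-63)/(-685) - 49882)/(8700 - 20720464) = ((22/3)*(-63)*(-1/685) - 49882)/(-20711764) = (462/685 - 49882)*(-1/20711764) = -34168708/685*(-1/20711764) = 8542177/3546889585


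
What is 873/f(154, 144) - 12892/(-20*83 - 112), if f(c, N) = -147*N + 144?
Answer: 7485957/1034848 ≈ 7.2339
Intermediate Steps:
f(c, N) = 144 - 147*N
873/f(154, 144) - 12892/(-20*83 - 112) = 873/(144 - 147*144) - 12892/(-20*83 - 112) = 873/(144 - 21168) - 12892/(-1660 - 112) = 873/(-21024) - 12892/(-1772) = 873*(-1/21024) - 12892*(-1/1772) = -97/2336 + 3223/443 = 7485957/1034848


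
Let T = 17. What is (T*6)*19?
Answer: 1938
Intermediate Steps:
(T*6)*19 = (17*6)*19 = 102*19 = 1938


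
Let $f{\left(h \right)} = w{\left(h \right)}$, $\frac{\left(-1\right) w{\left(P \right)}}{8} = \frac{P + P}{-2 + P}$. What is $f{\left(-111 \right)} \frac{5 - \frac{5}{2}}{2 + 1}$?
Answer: $- \frac{1480}{113} \approx -13.097$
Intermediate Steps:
$w{\left(P \right)} = - \frac{16 P}{-2 + P}$ ($w{\left(P \right)} = - 8 \frac{P + P}{-2 + P} = - 8 \frac{2 P}{-2 + P} = - \frac{16 P}{-2 + P}$)
$f{\left(h \right)} = - \frac{16 h}{-2 + h}$
$f{\left(-111 \right)} \frac{5 - \frac{5}{2}}{2 + 1} = \left(-16\right) \left(-111\right) \frac{1}{-2 - 111} \frac{5 - \frac{5}{2}}{2 + 1} = \left(-16\right) \left(-111\right) \frac{1}{-113} \frac{5 - \frac{5}{2}}{3} = \left(-16\right) \left(-111\right) \left(- \frac{1}{113}\right) \left(5 - \frac{5}{2}\right) \frac{1}{3} = - \frac{1776 \cdot \frac{5}{2} \cdot \frac{1}{3}}{113} = \left(- \frac{1776}{113}\right) \frac{5}{6} = - \frac{1480}{113}$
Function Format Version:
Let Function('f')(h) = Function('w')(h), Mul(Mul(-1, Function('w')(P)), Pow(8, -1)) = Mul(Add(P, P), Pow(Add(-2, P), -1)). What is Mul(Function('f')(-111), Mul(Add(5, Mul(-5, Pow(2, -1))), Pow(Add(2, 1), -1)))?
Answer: Rational(-1480, 113) ≈ -13.097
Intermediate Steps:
Function('w')(P) = Mul(-16, P, Pow(Add(-2, P), -1)) (Function('w')(P) = Mul(-8, Mul(Add(P, P), Pow(Add(-2, P), -1))) = Mul(-8, Mul(Mul(2, P), Pow(Add(-2, P), -1))) = Mul(-8, Mul(2, P, Pow(Add(-2, P), -1))) = Mul(-16, P, Pow(Add(-2, P), -1)))
Function('f')(h) = Mul(-16, h, Pow(Add(-2, h), -1))
Mul(Function('f')(-111), Mul(Add(5, Mul(-5, Pow(2, -1))), Pow(Add(2, 1), -1))) = Mul(Mul(-16, -111, Pow(Add(-2, -111), -1)), Mul(Add(5, Mul(-5, Pow(2, -1))), Pow(Add(2, 1), -1))) = Mul(Mul(-16, -111, Pow(-113, -1)), Mul(Add(5, Mul(-5, Rational(1, 2))), Pow(3, -1))) = Mul(Mul(-16, -111, Rational(-1, 113)), Mul(Add(5, Rational(-5, 2)), Rational(1, 3))) = Mul(Rational(-1776, 113), Mul(Rational(5, 2), Rational(1, 3))) = Mul(Rational(-1776, 113), Rational(5, 6)) = Rational(-1480, 113)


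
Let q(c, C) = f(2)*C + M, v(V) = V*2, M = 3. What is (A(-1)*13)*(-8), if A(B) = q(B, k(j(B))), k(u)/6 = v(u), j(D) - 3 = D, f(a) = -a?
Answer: 4680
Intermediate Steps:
v(V) = 2*V
j(D) = 3 + D
k(u) = 12*u (k(u) = 6*(2*u) = 12*u)
q(c, C) = 3 - 2*C (q(c, C) = (-1*2)*C + 3 = -2*C + 3 = 3 - 2*C)
A(B) = -69 - 24*B (A(B) = 3 - 24*(3 + B) = 3 - 2*(36 + 12*B) = 3 + (-72 - 24*B) = -69 - 24*B)
(A(-1)*13)*(-8) = ((-69 - 24*(-1))*13)*(-8) = ((-69 + 24)*13)*(-8) = -45*13*(-8) = -585*(-8) = 4680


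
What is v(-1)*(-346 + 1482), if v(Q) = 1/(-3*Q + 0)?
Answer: 1136/3 ≈ 378.67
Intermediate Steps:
v(Q) = -1/(3*Q) (v(Q) = 1/(-3*Q) = -1/(3*Q))
v(-1)*(-346 + 1482) = (-1/3/(-1))*(-346 + 1482) = -1/3*(-1)*1136 = (1/3)*1136 = 1136/3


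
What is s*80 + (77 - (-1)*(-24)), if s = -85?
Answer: -6747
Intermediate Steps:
s*80 + (77 - (-1)*(-24)) = -85*80 + (77 - (-1)*(-24)) = -6800 + (77 - 1*24) = -6800 + (77 - 24) = -6800 + 53 = -6747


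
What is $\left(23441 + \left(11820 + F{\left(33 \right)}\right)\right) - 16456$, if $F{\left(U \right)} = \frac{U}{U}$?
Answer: $18806$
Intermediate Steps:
$F{\left(U \right)} = 1$
$\left(23441 + \left(11820 + F{\left(33 \right)}\right)\right) - 16456 = \left(23441 + \left(11820 + 1\right)\right) - 16456 = \left(23441 + 11821\right) - 16456 = 35262 - 16456 = 18806$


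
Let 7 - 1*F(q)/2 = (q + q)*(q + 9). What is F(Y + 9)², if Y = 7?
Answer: 2515396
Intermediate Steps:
F(q) = 14 - 4*q*(9 + q) (F(q) = 14 - 2*(q + q)*(q + 9) = 14 - 2*2*q*(9 + q) = 14 - 4*q*(9 + q))
F(Y + 9)² = (14 - 36*(7 + 9) - 4*(7 + 9)²)² = (14 - 36*16 - 4*16²)² = (14 - 576 - 4*256)² = (14 - 576 - 1024)² = (-1586)² = 2515396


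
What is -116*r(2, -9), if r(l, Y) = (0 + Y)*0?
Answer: 0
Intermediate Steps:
r(l, Y) = 0 (r(l, Y) = Y*0 = 0)
-116*r(2, -9) = -116*0 = 0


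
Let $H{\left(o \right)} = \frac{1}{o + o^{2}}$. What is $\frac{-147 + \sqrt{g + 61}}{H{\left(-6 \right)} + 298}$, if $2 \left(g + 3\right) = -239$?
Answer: $- \frac{4410}{8941} + \frac{15 i \sqrt{246}}{8941} \approx -0.49323 + 0.026313 i$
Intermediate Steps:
$g = - \frac{245}{2}$ ($g = -3 + \frac{1}{2} \left(-239\right) = -3 - \frac{239}{2} = - \frac{245}{2} \approx -122.5$)
$\frac{-147 + \sqrt{g + 61}}{H{\left(-6 \right)} + 298} = \frac{-147 + \sqrt{- \frac{245}{2} + 61}}{\frac{1}{\left(-6\right) \left(1 - 6\right)} + 298} = \frac{-147 + \sqrt{- \frac{123}{2}}}{- \frac{1}{6 \left(-5\right)} + 298} = \frac{-147 + \frac{i \sqrt{246}}{2}}{\left(- \frac{1}{6}\right) \left(- \frac{1}{5}\right) + 298} = \frac{-147 + \frac{i \sqrt{246}}{2}}{\frac{1}{30} + 298} = \frac{-147 + \frac{i \sqrt{246}}{2}}{\frac{8941}{30}} = \left(-147 + \frac{i \sqrt{246}}{2}\right) \frac{30}{8941} = - \frac{4410}{8941} + \frac{15 i \sqrt{246}}{8941}$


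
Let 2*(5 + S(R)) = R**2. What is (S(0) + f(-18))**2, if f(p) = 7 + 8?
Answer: 100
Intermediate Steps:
f(p) = 15
S(R) = -5 + R**2/2
(S(0) + f(-18))**2 = ((-5 + (1/2)*0**2) + 15)**2 = ((-5 + (1/2)*0) + 15)**2 = ((-5 + 0) + 15)**2 = (-5 + 15)**2 = 10**2 = 100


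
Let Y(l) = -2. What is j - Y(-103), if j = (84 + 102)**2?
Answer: 34598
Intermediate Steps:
j = 34596 (j = 186**2 = 34596)
j - Y(-103) = 34596 - 1*(-2) = 34596 + 2 = 34598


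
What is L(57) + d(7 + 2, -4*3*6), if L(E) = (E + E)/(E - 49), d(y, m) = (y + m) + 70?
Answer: 85/4 ≈ 21.250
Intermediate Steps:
d(y, m) = 70 + m + y (d(y, m) = (m + y) + 70 = 70 + m + y)
L(E) = 2*E/(-49 + E) (L(E) = (2*E)/(-49 + E) = 2*E/(-49 + E))
L(57) + d(7 + 2, -4*3*6) = 2*57/(-49 + 57) + (70 - 4*3*6 + (7 + 2)) = 2*57/8 + (70 - 12*6 + 9) = 2*57*(⅛) + (70 - 72 + 9) = 57/4 + 7 = 85/4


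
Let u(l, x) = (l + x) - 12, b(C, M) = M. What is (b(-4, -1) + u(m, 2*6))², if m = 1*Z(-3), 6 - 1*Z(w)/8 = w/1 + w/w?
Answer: 3969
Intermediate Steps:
Z(w) = 40 - 8*w (Z(w) = 48 - 8*(w/1 + w/w) = 48 - 8*(w*1 + 1) = 48 - 8*(w + 1) = 48 - 8*(1 + w) = 48 + (-8 - 8*w) = 40 - 8*w)
m = 64 (m = 1*(40 - 8*(-3)) = 1*(40 + 24) = 1*64 = 64)
u(l, x) = -12 + l + x
(b(-4, -1) + u(m, 2*6))² = (-1 + (-12 + 64 + 2*6))² = (-1 + (-12 + 64 + 12))² = (-1 + 64)² = 63² = 3969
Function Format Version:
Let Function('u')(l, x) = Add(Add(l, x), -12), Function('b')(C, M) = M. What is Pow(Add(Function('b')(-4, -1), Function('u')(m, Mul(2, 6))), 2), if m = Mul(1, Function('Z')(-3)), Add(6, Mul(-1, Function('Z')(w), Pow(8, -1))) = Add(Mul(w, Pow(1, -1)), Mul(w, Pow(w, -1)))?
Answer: 3969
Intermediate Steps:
Function('Z')(w) = Add(40, Mul(-8, w)) (Function('Z')(w) = Add(48, Mul(-8, Add(Mul(w, Pow(1, -1)), Mul(w, Pow(w, -1))))) = Add(48, Mul(-8, Add(Mul(w, 1), 1))) = Add(48, Mul(-8, Add(w, 1))) = Add(48, Mul(-8, Add(1, w))) = Add(48, Add(-8, Mul(-8, w))) = Add(40, Mul(-8, w)))
m = 64 (m = Mul(1, Add(40, Mul(-8, -3))) = Mul(1, Add(40, 24)) = Mul(1, 64) = 64)
Function('u')(l, x) = Add(-12, l, x)
Pow(Add(Function('b')(-4, -1), Function('u')(m, Mul(2, 6))), 2) = Pow(Add(-1, Add(-12, 64, Mul(2, 6))), 2) = Pow(Add(-1, Add(-12, 64, 12)), 2) = Pow(Add(-1, 64), 2) = Pow(63, 2) = 3969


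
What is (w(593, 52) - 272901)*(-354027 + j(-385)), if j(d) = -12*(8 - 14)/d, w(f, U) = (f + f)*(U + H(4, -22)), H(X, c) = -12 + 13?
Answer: 28628958990081/385 ≈ 7.4361e+10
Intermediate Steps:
H(X, c) = 1
w(f, U) = 2*f*(1 + U) (w(f, U) = (f + f)*(U + 1) = (2*f)*(1 + U) = 2*f*(1 + U))
j(d) = 72/d (j(d) = -(-72)/d = 72/d)
(w(593, 52) - 272901)*(-354027 + j(-385)) = (2*593*(1 + 52) - 272901)*(-354027 + 72/(-385)) = (2*593*53 - 272901)*(-354027 + 72*(-1/385)) = (62858 - 272901)*(-354027 - 72/385) = -210043*(-136300467/385) = 28628958990081/385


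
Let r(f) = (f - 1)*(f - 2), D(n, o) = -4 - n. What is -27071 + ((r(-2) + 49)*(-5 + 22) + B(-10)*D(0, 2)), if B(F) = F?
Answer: -25994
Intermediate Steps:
r(f) = (-1 + f)*(-2 + f)
-27071 + ((r(-2) + 49)*(-5 + 22) + B(-10)*D(0, 2)) = -27071 + (((2 + (-2)**2 - 3*(-2)) + 49)*(-5 + 22) - 10*(-4 - 1*0)) = -27071 + (((2 + 4 + 6) + 49)*17 - 10*(-4 + 0)) = -27071 + ((12 + 49)*17 - 10*(-4)) = -27071 + (61*17 + 40) = -27071 + (1037 + 40) = -27071 + 1077 = -25994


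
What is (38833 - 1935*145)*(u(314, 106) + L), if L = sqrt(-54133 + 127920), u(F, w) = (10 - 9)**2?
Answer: -241742 - 241742*sqrt(73787) ≈ -6.5908e+7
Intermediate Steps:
u(F, w) = 1 (u(F, w) = 1**2 = 1)
L = sqrt(73787) ≈ 271.64
(38833 - 1935*145)*(u(314, 106) + L) = (38833 - 1935*145)*(1 + sqrt(73787)) = (38833 - 280575)*(1 + sqrt(73787)) = -241742*(1 + sqrt(73787)) = -241742 - 241742*sqrt(73787)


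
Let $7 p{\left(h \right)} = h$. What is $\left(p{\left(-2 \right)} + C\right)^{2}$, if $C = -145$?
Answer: $\frac{1034289}{49} \approx 21108.0$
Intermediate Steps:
$p{\left(h \right)} = \frac{h}{7}$
$\left(p{\left(-2 \right)} + C\right)^{2} = \left(\frac{1}{7} \left(-2\right) - 145\right)^{2} = \left(- \frac{2}{7} - 145\right)^{2} = \left(- \frac{1017}{7}\right)^{2} = \frac{1034289}{49}$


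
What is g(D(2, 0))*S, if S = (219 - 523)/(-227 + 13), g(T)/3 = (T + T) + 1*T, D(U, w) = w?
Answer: 0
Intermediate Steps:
g(T) = 9*T (g(T) = 3*((T + T) + 1*T) = 3*(2*T + T) = 3*(3*T) = 9*T)
S = 152/107 (S = -304/(-214) = -304*(-1/214) = 152/107 ≈ 1.4206)
g(D(2, 0))*S = (9*0)*(152/107) = 0*(152/107) = 0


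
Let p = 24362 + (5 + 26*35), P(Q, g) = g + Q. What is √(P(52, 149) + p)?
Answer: √25478 ≈ 159.62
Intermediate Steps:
P(Q, g) = Q + g
p = 25277 (p = 24362 + (5 + 910) = 24362 + 915 = 25277)
√(P(52, 149) + p) = √((52 + 149) + 25277) = √(201 + 25277) = √25478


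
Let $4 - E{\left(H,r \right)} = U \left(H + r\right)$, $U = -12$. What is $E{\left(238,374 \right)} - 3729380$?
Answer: $-3722032$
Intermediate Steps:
$E{\left(H,r \right)} = 4 + 12 H + 12 r$ ($E{\left(H,r \right)} = 4 - - 12 \left(H + r\right) = 4 - \left(- 12 H - 12 r\right) = 4 + \left(12 H + 12 r\right) = 4 + 12 H + 12 r$)
$E{\left(238,374 \right)} - 3729380 = \left(4 + 12 \cdot 238 + 12 \cdot 374\right) - 3729380 = \left(4 + 2856 + 4488\right) - 3729380 = 7348 - 3729380 = -3722032$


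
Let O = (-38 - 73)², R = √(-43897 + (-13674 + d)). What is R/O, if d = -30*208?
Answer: I*√63811/12321 ≈ 0.020502*I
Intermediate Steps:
d = -6240
R = I*√63811 (R = √(-43897 + (-13674 - 6240)) = √(-43897 - 19914) = √(-63811) = I*√63811 ≈ 252.61*I)
O = 12321 (O = (-111)² = 12321)
R/O = (I*√63811)/12321 = (I*√63811)*(1/12321) = I*√63811/12321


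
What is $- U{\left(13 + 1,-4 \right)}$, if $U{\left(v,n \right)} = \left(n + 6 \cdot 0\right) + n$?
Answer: $8$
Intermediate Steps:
$U{\left(v,n \right)} = 2 n$ ($U{\left(v,n \right)} = \left(n + 0\right) + n = n + n = 2 n$)
$- U{\left(13 + 1,-4 \right)} = - 2 \left(-4\right) = \left(-1\right) \left(-8\right) = 8$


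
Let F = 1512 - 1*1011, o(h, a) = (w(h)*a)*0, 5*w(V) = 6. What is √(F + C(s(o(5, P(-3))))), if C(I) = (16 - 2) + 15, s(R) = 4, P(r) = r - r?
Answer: √530 ≈ 23.022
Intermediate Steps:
P(r) = 0
w(V) = 6/5 (w(V) = (⅕)*6 = 6/5)
o(h, a) = 0 (o(h, a) = (6*a/5)*0 = 0)
F = 501 (F = 1512 - 1011 = 501)
C(I) = 29 (C(I) = 14 + 15 = 29)
√(F + C(s(o(5, P(-3))))) = √(501 + 29) = √530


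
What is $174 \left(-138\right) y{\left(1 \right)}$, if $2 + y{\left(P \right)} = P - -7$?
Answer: $-144072$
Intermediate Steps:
$y{\left(P \right)} = 5 + P$ ($y{\left(P \right)} = -2 + \left(P - -7\right) = -2 + \left(P + 7\right) = -2 + \left(7 + P\right) = 5 + P$)
$174 \left(-138\right) y{\left(1 \right)} = 174 \left(-138\right) \left(5 + 1\right) = \left(-24012\right) 6 = -144072$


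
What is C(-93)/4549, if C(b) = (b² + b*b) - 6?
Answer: 17292/4549 ≈ 3.8013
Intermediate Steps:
C(b) = -6 + 2*b² (C(b) = (b² + b²) - 6 = 2*b² - 6 = -6 + 2*b²)
C(-93)/4549 = (-6 + 2*(-93)²)/4549 = (-6 + 2*8649)*(1/4549) = (-6 + 17298)*(1/4549) = 17292*(1/4549) = 17292/4549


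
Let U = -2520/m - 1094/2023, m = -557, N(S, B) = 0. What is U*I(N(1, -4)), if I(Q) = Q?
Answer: 0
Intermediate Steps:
U = 4488602/1126811 (U = -2520/(-557) - 1094/2023 = -2520*(-1/557) - 1094*1/2023 = 2520/557 - 1094/2023 = 4488602/1126811 ≈ 3.9835)
U*I(N(1, -4)) = (4488602/1126811)*0 = 0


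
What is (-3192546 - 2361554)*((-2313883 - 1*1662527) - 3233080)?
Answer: 40042228409000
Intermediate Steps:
(-3192546 - 2361554)*((-2313883 - 1*1662527) - 3233080) = -5554100*((-2313883 - 1662527) - 3233080) = -5554100*(-3976410 - 3233080) = -5554100*(-7209490) = 40042228409000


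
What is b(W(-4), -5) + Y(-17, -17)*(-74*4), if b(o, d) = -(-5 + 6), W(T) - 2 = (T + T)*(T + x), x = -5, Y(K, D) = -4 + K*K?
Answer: -84361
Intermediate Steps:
Y(K, D) = -4 + K²
W(T) = 2 + 2*T*(-5 + T) (W(T) = 2 + (T + T)*(T - 5) = 2 + (2*T)*(-5 + T) = 2 + 2*T*(-5 + T))
b(o, d) = -1 (b(o, d) = -1*1 = -1)
b(W(-4), -5) + Y(-17, -17)*(-74*4) = -1 + (-4 + (-17)²)*(-74*4) = -1 + (-4 + 289)*(-296) = -1 + 285*(-296) = -1 - 84360 = -84361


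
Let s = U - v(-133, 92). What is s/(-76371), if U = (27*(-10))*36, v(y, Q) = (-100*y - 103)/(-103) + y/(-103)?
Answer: 988096/7866213 ≈ 0.12561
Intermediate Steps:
v(y, Q) = 1 + 99*y/103 (v(y, Q) = (-103 - 100*y)*(-1/103) + y*(-1/103) = (1 + 100*y/103) - y/103 = 1 + 99*y/103)
U = -9720 (U = -270*36 = -9720)
s = -988096/103 (s = -9720 - (1 + (99/103)*(-133)) = -9720 - (1 - 13167/103) = -9720 - 1*(-13064/103) = -9720 + 13064/103 = -988096/103 ≈ -9593.2)
s/(-76371) = -988096/103/(-76371) = -988096/103*(-1/76371) = 988096/7866213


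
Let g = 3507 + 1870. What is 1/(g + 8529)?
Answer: 1/13906 ≈ 7.1911e-5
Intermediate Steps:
g = 5377
1/(g + 8529) = 1/(5377 + 8529) = 1/13906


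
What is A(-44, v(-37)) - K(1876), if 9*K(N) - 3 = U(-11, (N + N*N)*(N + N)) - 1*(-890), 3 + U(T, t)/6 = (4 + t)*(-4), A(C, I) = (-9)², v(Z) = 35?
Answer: 317081700046/9 ≈ 3.5231e+10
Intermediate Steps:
A(C, I) = 81
U(T, t) = -114 - 24*t (U(T, t) = -18 + 6*((4 + t)*(-4)) = -18 + 6*(-16 - 4*t) = -18 + (-96 - 24*t) = -114 - 24*t)
K(N) = 779/9 - 16*N*(N + N²)/3 (K(N) = ⅓ + ((-114 - 24*(N + N*N)*(N + N)) - 1*(-890))/9 = ⅓ + ((-114 - 24*(N + N²)*2*N) + 890)/9 = ⅓ + ((-114 - 48*N*(N + N²)) + 890)/9 = ⅓ + (776 - 48*N*(N + N²))/9 = ⅓ + (776/9 - 16*N*(N + N²)/3) = 779/9 - 16*N*(N + N²)/3)
A(-44, v(-37)) - K(1876) = 81 - (779/9 - 16/3*1876²*(1 + 1876)) = 81 - (779/9 - 16/3*3519376*1877) = 81 - (779/9 - 105693900032/3) = 81 - 1*(-317081699317/9) = 81 + 317081699317/9 = 317081700046/9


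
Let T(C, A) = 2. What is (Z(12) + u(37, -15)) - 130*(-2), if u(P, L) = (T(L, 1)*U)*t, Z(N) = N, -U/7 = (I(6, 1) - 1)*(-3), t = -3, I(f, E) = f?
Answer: -358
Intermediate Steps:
U = 105 (U = -7*(6 - 1)*(-3) = -35*(-3) = -7*(-15) = 105)
u(P, L) = -630 (u(P, L) = (2*105)*(-3) = 210*(-3) = -630)
(Z(12) + u(37, -15)) - 130*(-2) = (12 - 630) - 130*(-2) = -618 + 260 = -358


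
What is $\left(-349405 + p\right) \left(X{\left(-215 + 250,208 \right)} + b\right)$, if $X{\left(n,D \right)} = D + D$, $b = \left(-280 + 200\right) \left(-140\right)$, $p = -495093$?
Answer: $-9809688768$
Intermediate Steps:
$b = 11200$ ($b = \left(-80\right) \left(-140\right) = 11200$)
$X{\left(n,D \right)} = 2 D$
$\left(-349405 + p\right) \left(X{\left(-215 + 250,208 \right)} + b\right) = \left(-349405 - 495093\right) \left(2 \cdot 208 + 11200\right) = - 844498 \left(416 + 11200\right) = \left(-844498\right) 11616 = -9809688768$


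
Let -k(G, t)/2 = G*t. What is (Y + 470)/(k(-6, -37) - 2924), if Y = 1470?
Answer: -485/842 ≈ -0.57601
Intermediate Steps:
k(G, t) = -2*G*t
(Y + 470)/(k(-6, -37) - 2924) = (1470 + 470)/(-2*(-6)*(-37) - 2924) = 1940/(-444 - 2924) = 1940/(-3368) = 1940*(-1/3368) = -485/842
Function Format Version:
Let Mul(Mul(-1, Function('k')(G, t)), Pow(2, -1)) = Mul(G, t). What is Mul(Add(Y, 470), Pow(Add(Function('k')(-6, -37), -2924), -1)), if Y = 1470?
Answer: Rational(-485, 842) ≈ -0.57601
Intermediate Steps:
Function('k')(G, t) = Mul(-2, G, t) (Function('k')(G, t) = Mul(-2, Mul(G, t)) = Mul(-2, G, t))
Mul(Add(Y, 470), Pow(Add(Function('k')(-6, -37), -2924), -1)) = Mul(Add(1470, 470), Pow(Add(Mul(-2, -6, -37), -2924), -1)) = Mul(1940, Pow(Add(-444, -2924), -1)) = Mul(1940, Pow(-3368, -1)) = Mul(1940, Rational(-1, 3368)) = Rational(-485, 842)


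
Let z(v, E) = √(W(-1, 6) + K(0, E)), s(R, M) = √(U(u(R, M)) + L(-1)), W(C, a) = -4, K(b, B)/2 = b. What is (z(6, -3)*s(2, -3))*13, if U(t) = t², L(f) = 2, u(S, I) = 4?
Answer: 78*I*√2 ≈ 110.31*I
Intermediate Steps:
K(b, B) = 2*b
s(R, M) = 3*√2 (s(R, M) = √(4² + 2) = √(16 + 2) = √18 = 3*√2)
z(v, E) = 2*I (z(v, E) = √(-4 + 2*0) = √(-4 + 0) = √(-4) = 2*I)
(z(6, -3)*s(2, -3))*13 = ((2*I)*(3*√2))*13 = (6*I*√2)*13 = 78*I*√2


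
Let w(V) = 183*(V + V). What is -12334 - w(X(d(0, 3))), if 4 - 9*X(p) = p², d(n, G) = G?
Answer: -36392/3 ≈ -12131.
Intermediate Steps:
X(p) = 4/9 - p²/9
w(V) = 366*V (w(V) = 183*(2*V) = 366*V)
-12334 - w(X(d(0, 3))) = -12334 - 366*(4/9 - ⅑*3²) = -12334 - 366*(4/9 - ⅑*9) = -12334 - 366*(4/9 - 1) = -12334 - 366*(-5)/9 = -12334 - 1*(-610/3) = -12334 + 610/3 = -36392/3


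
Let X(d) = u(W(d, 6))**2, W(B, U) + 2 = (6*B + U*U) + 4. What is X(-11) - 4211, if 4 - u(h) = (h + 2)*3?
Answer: 2513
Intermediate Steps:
W(B, U) = 2 + U**2 + 6*B (W(B, U) = -2 + ((6*B + U*U) + 4) = -2 + ((6*B + U**2) + 4) = -2 + ((U**2 + 6*B) + 4) = -2 + (4 + U**2 + 6*B) = 2 + U**2 + 6*B)
u(h) = -2 - 3*h (u(h) = 4 - (h + 2)*3 = 4 - (2 + h)*3 = 4 - (6 + 3*h) = 4 + (-6 - 3*h) = -2 - 3*h)
X(d) = (-116 - 18*d)**2 (X(d) = (-2 - 3*(2 + 6**2 + 6*d))**2 = (-2 - 3*(2 + 36 + 6*d))**2 = (-2 - 3*(38 + 6*d))**2 = (-2 + (-114 - 18*d))**2 = (-116 - 18*d)**2)
X(-11) - 4211 = 4*(58 + 9*(-11))**2 - 4211 = 4*(58 - 99)**2 - 4211 = 4*(-41)**2 - 4211 = 4*1681 - 4211 = 6724 - 4211 = 2513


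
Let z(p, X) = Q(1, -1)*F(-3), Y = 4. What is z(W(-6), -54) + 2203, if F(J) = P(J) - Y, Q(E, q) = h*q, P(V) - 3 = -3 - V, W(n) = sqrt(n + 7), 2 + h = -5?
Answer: 2196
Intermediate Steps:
h = -7 (h = -2 - 5 = -7)
W(n) = sqrt(7 + n)
P(V) = -V (P(V) = 3 + (-3 - V) = -V)
Q(E, q) = -7*q
F(J) = -4 - J (F(J) = -J - 1*4 = -J - 4 = -4 - J)
z(p, X) = -7 (z(p, X) = (-7*(-1))*(-4 - 1*(-3)) = 7*(-4 + 3) = 7*(-1) = -7)
z(W(-6), -54) + 2203 = -7 + 2203 = 2196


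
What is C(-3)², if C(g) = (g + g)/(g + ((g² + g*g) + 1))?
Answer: 9/64 ≈ 0.14063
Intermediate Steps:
C(g) = 2*g/(1 + g + 2*g²) (C(g) = (2*g)/(g + ((g² + g²) + 1)) = (2*g)/(g + (2*g² + 1)) = (2*g)/(g + (1 + 2*g²)) = (2*g)/(1 + g + 2*g²) = 2*g/(1 + g + 2*g²))
C(-3)² = (2*(-3)/(1 - 3 + 2*(-3)²))² = (2*(-3)/(1 - 3 + 2*9))² = (2*(-3)/(1 - 3 + 18))² = (2*(-3)/16)² = (2*(-3)*(1/16))² = (-3/8)² = 9/64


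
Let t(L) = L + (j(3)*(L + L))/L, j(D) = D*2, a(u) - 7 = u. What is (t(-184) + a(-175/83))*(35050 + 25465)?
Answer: -839343050/83 ≈ -1.0113e+7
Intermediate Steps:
a(u) = 7 + u
j(D) = 2*D
t(L) = 12 + L (t(L) = L + ((2*3)*(L + L))/L = L + (6*(2*L))/L = L + (12*L)/L = L + 12 = 12 + L)
(t(-184) + a(-175/83))*(35050 + 25465) = ((12 - 184) + (7 - 175/83))*(35050 + 25465) = (-172 + (7 - 175*1/83))*60515 = (-172 + (7 - 175/83))*60515 = (-172 + 406/83)*60515 = -13870/83*60515 = -839343050/83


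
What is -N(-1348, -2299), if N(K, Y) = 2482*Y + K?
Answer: 5707466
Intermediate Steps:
N(K, Y) = K + 2482*Y
-N(-1348, -2299) = -(-1348 + 2482*(-2299)) = -(-1348 - 5706118) = -1*(-5707466) = 5707466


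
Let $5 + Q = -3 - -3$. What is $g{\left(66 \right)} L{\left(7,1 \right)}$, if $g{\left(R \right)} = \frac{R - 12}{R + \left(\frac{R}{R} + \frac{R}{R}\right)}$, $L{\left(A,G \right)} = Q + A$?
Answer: $\frac{27}{17} \approx 1.5882$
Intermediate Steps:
$Q = -5$ ($Q = -5 - 0 = -5 + \left(-3 + 3\right) = -5 + 0 = -5$)
$L{\left(A,G \right)} = -5 + A$
$g{\left(R \right)} = \frac{-12 + R}{2 + R}$ ($g{\left(R \right)} = \frac{-12 + R}{R + \left(1 + 1\right)} = \frac{-12 + R}{R + 2} = \frac{-12 + R}{2 + R}$)
$g{\left(66 \right)} L{\left(7,1 \right)} = \frac{-12 + 66}{2 + 66} \left(-5 + 7\right) = \frac{1}{68} \cdot 54 \cdot 2 = \frac{27}{34} \cdot 2 = \frac{27}{17}$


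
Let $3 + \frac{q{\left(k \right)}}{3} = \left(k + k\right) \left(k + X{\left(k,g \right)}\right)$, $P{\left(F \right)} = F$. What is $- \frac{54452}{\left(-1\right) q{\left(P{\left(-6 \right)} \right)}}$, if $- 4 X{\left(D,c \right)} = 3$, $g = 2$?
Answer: $\frac{27226}{117} \approx 232.7$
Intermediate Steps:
$X{\left(D,c \right)} = - \frac{3}{4}$ ($X{\left(D,c \right)} = \left(- \frac{1}{4}\right) 3 = - \frac{3}{4}$)
$q{\left(k \right)} = -9 + 6 k \left(- \frac{3}{4} + k\right)$ ($q{\left(k \right)} = -9 + 3 \left(k + k\right) \left(k - \frac{3}{4}\right) = -9 + 3 \cdot 2 k \left(- \frac{3}{4} + k\right) = -9 + 6 k \left(- \frac{3}{4} + k\right)$)
$- \frac{54452}{\left(-1\right) q{\left(P{\left(-6 \right)} \right)}} = - \frac{54452}{\left(-1\right) \left(-9 + 6 \left(-6\right)^{2} - -27\right)} = - \frac{54452}{\left(-1\right) \left(-9 + 6 \cdot 36 + 27\right)} = - \frac{54452}{\left(-1\right) \left(-9 + 216 + 27\right)} = - \frac{54452}{\left(-1\right) 234} = - \frac{54452}{-234} = \left(-54452\right) \left(- \frac{1}{234}\right) = \frac{27226}{117}$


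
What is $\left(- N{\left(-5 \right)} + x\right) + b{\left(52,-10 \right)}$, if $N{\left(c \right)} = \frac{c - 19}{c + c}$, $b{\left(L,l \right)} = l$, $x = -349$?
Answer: $- \frac{1807}{5} \approx -361.4$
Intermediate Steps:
$N{\left(c \right)} = \frac{-19 + c}{2 c}$
$\left(- N{\left(-5 \right)} + x\right) + b{\left(52,-10 \right)} = \left(- \frac{-19 - 5}{2 \left(-5\right)} - 349\right) - 10 = \left(- \frac{\left(-1\right) \left(-24\right)}{2 \cdot 5} - 349\right) - 10 = \left(\left(-1\right) \frac{12}{5} - 349\right) - 10 = \left(- \frac{12}{5} - 349\right) - 10 = - \frac{1757}{5} - 10 = - \frac{1807}{5}$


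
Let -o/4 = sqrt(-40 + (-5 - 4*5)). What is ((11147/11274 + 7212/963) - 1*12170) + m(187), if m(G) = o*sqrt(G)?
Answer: -4890221033/402106 - 4*I*sqrt(12155) ≈ -12162.0 - 441.0*I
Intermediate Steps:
o = -4*I*sqrt(65) (o = -4*sqrt(-40 + (-5 - 4*5)) = -4*sqrt(-40 + (-5 - 20)) = -4*sqrt(-40 - 25) = -4*I*sqrt(65) ≈ -32.249*I)
m(G) = -4*I*sqrt(65)*sqrt(G) (m(G) = (-4*I*sqrt(65))*sqrt(G) = -4*I*sqrt(65)*sqrt(G))
((11147/11274 + 7212/963) - 1*12170) + m(187) = ((11147/11274 + 7212/963) - 1*12170) - 4*I*sqrt(65)*sqrt(187) = ((11147*(1/11274) + 7212*(1/963)) - 12170) - 4*I*sqrt(12155) = ((11147/11274 + 2404/321) - 12170) - 4*I*sqrt(12155) = (3408987/402106 - 12170) - 4*I*sqrt(12155) = -4890221033/402106 - 4*I*sqrt(12155)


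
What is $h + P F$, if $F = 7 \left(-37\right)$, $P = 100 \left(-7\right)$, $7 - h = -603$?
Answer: $181910$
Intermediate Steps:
$h = 610$ ($h = 7 - -603 = 7 + 603 = 610$)
$P = -700$
$F = -259$
$h + P F = 610 - -181300 = 610 + 181300 = 181910$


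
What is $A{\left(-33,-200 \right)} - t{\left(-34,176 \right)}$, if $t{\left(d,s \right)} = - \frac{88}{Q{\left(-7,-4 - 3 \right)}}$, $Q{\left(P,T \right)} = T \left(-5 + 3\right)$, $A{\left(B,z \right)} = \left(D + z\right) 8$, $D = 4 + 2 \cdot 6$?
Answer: $- \frac{10260}{7} \approx -1465.7$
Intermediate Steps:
$D = 16$ ($D = 4 + 12 = 16$)
$A{\left(B,z \right)} = 128 + 8 z$ ($A{\left(B,z \right)} = \left(16 + z\right) 8 = 128 + 8 z$)
$Q{\left(P,T \right)} = - 2 T$ ($Q{\left(P,T \right)} = T \left(-2\right) = - 2 T$)
$t{\left(d,s \right)} = - \frac{44}{7}$ ($t{\left(d,s \right)} = - \frac{88}{\left(-2\right) \left(-4 - 3\right)} = - \frac{88}{\left(-2\right) \left(-7\right)} = - \frac{88}{14} = \left(-88\right) \frac{1}{14} = - \frac{44}{7}$)
$A{\left(-33,-200 \right)} - t{\left(-34,176 \right)} = \left(128 + 8 \left(-200\right)\right) - - \frac{44}{7} = \left(128 - 1600\right) + \frac{44}{7} = -1472 + \frac{44}{7} = - \frac{10260}{7}$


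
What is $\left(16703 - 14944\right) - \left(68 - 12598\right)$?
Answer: $14289$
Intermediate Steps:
$\left(16703 - 14944\right) - \left(68 - 12598\right) = 1759 - \left(68 - 12598\right) = 1759 - -12530 = 1759 + 12530 = 14289$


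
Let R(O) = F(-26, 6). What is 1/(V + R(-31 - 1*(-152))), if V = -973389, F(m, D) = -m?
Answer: -1/973363 ≈ -1.0274e-6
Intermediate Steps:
R(O) = 26 (R(O) = -1*(-26) = 26)
1/(V + R(-31 - 1*(-152))) = 1/(-973389 + 26) = 1/(-973363) = -1/973363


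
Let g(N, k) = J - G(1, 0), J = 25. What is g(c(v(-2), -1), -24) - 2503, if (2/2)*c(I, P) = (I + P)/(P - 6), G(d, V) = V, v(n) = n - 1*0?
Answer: -2478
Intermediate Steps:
v(n) = n (v(n) = n + 0 = n)
c(I, P) = (I + P)/(-6 + P) (c(I, P) = (I + P)/(P - 6) = (I + P)/(-6 + P))
g(N, k) = 25 (g(N, k) = 25 - 1*0 = 25 + 0 = 25)
g(c(v(-2), -1), -24) - 2503 = 25 - 2503 = -2478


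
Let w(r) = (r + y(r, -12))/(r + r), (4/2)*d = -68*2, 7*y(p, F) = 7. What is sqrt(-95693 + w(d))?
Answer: I*sqrt(442482154)/68 ≈ 309.34*I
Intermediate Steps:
y(p, F) = 1 (y(p, F) = (1/7)*7 = 1)
d = -68 (d = (-68*2)/2 = (1/2)*(-136) = -68)
w(r) = (1 + r)/(2*r) (w(r) = (r + 1)/(r + r) = (1 + r)/((2*r)) = (1 + r)*(1/(2*r)) = (1 + r)/(2*r))
sqrt(-95693 + w(d)) = sqrt(-95693 + (1/2)*(1 - 68)/(-68)) = sqrt(-95693 + (1/2)*(-1/68)*(-67)) = sqrt(-95693 + 67/136) = sqrt(-13014181/136) = I*sqrt(442482154)/68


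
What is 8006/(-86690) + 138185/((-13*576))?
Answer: -6019603289/324567360 ≈ -18.547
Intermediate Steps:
8006/(-86690) + 138185/((-13*576)) = 8006*(-1/86690) + 138185/(-7488) = -4003/43345 + 138185*(-1/7488) = -4003/43345 - 138185/7488 = -6019603289/324567360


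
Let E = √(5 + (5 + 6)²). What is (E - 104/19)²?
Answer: 56302/361 - 624*√14/19 ≈ 33.077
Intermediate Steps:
E = 3*√14 (E = √(5 + 11²) = √(5 + 121) = √126 = 3*√14 ≈ 11.225)
(E - 104/19)² = (3*√14 - 104/19)² = (-104/19 + 3*√14)²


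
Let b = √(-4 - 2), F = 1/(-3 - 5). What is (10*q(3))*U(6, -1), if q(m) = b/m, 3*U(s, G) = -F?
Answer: 5*I*√6/36 ≈ 0.34021*I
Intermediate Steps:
F = -⅛ (F = 1/(-8) = -⅛ ≈ -0.12500)
b = I*√6 (b = √(-6) = I*√6 ≈ 2.4495*I)
U(s, G) = 1/24 (U(s, G) = (-1*(-⅛))/3 = (⅓)*(⅛) = 1/24)
q(m) = I*√6/m (q(m) = (I*√6)/m = I*√6/m)
(10*q(3))*U(6, -1) = (10*(I*√6/3))*(1/24) = (10*I*√6/3)*(1/24) = 5*I*√6/36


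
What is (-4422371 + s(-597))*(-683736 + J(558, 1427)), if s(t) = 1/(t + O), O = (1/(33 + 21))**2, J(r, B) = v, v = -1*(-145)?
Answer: 5262754498962627467/1740851 ≈ 3.0231e+12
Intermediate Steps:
v = 145
J(r, B) = 145
O = 1/2916 (O = (1/54)**2 = 1/2916 ≈ 0.00034294)
s(t) = 1/(1/2916 + t) (s(t) = 1/(t + 1/2916) = 1/(1/2916 + t))
(-4422371 + s(-597))*(-683736 + J(558, 1427)) = (-4422371 + 2916/(1 + 2916*(-597)))*(-683736 + 145) = (-4422371 + 2916/(1 - 1740852))*(-683591) = (-4422371 + 2916/(-1740851))*(-683591) = (-4422371 + 2916*(-1/1740851))*(-683591) = (-4422371 - 2916/1740851)*(-683591) = -7698688980637/1740851*(-683591) = 5262754498962627467/1740851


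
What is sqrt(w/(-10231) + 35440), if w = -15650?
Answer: sqrt(3709784028990)/10231 ≈ 188.26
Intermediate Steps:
sqrt(w/(-10231) + 35440) = sqrt(-15650/(-10231) + 35440) = sqrt(-15650*(-1/10231) + 35440) = sqrt(15650/10231 + 35440) = sqrt(362602290/10231) = sqrt(3709784028990)/10231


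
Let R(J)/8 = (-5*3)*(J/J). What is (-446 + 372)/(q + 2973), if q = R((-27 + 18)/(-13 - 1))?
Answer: -74/2853 ≈ -0.025938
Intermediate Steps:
R(J) = -120 (R(J) = 8*((-5*3)*(J/J)) = 8*(-15*1) = 8*(-15) = -120)
q = -120
(-446 + 372)/(q + 2973) = (-446 + 372)/(-120 + 2973) = -74/2853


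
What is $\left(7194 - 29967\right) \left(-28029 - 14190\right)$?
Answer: $961453287$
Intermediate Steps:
$\left(7194 - 29967\right) \left(-28029 - 14190\right) = - 22773 \left(-28029 - 14190\right) = \left(-22773\right) \left(-42219\right) = 961453287$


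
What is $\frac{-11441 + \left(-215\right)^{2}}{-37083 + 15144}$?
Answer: $- \frac{34784}{21939} \approx -1.5855$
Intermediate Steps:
$\frac{-11441 + \left(-215\right)^{2}}{-37083 + 15144} = \frac{-11441 + 46225}{-21939} = 34784 \left(- \frac{1}{21939}\right) = - \frac{34784}{21939}$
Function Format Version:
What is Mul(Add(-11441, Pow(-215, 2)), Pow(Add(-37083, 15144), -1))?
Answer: Rational(-34784, 21939) ≈ -1.5855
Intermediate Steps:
Mul(Add(-11441, Pow(-215, 2)), Pow(Add(-37083, 15144), -1)) = Mul(Add(-11441, 46225), Pow(-21939, -1)) = Mul(34784, Rational(-1, 21939)) = Rational(-34784, 21939)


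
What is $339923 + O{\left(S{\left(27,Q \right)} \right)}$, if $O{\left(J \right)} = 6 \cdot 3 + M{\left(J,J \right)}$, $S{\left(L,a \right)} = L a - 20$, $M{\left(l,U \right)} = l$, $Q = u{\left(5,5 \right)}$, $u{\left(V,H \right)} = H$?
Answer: $340056$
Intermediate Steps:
$Q = 5$
$S{\left(L,a \right)} = -20 + L a$
$O{\left(J \right)} = 18 + J$ ($O{\left(J \right)} = 6 \cdot 3 + J = 18 + J$)
$339923 + O{\left(S{\left(27,Q \right)} \right)} = 339923 + \left(18 + \left(-20 + 27 \cdot 5\right)\right) = 339923 + \left(18 + \left(-20 + 135\right)\right) = 339923 + \left(18 + 115\right) = 339923 + 133 = 340056$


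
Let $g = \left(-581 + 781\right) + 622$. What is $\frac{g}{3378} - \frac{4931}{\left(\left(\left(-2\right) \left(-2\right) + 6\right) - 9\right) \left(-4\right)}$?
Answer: $\frac{2776701}{2252} \approx 1233.0$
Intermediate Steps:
$g = 822$ ($g = 200 + 622 = 822$)
$\frac{g}{3378} - \frac{4931}{\left(\left(\left(-2\right) \left(-2\right) + 6\right) - 9\right) \left(-4\right)} = \frac{822}{3378} - \frac{4931}{\left(\left(\left(-2\right) \left(-2\right) + 6\right) - 9\right) \left(-4\right)} = 822 \cdot \frac{1}{3378} - \frac{4931}{\left(\left(4 + 6\right) - 9\right) \left(-4\right)} = \frac{137}{563} - \frac{4931}{\left(10 - 9\right) \left(-4\right)} = \frac{137}{563} - \frac{4931}{1 \left(-4\right)} = \frac{137}{563} - \frac{4931}{-4} = \frac{137}{563} - - \frac{4931}{4} = \frac{137}{563} + \frac{4931}{4} = \frac{2776701}{2252}$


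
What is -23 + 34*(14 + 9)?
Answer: 759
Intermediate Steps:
-23 + 34*(14 + 9) = -23 + 34*23 = -23 + 782 = 759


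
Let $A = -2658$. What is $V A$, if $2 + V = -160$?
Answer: $430596$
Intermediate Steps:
$V = -162$ ($V = -2 - 160 = -162$)
$V A = \left(-162\right) \left(-2658\right) = 430596$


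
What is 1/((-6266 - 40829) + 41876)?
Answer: -1/5219 ≈ -0.00019161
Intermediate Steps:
1/((-6266 - 40829) + 41876) = 1/(-47095 + 41876) = 1/(-5219) = -1/5219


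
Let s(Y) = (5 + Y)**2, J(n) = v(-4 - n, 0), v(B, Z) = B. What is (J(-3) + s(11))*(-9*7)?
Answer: -16065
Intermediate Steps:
J(n) = -4 - n
(J(-3) + s(11))*(-9*7) = ((-4 - 1*(-3)) + (5 + 11)**2)*(-9*7) = ((-4 + 3) + 16**2)*(-63) = (-1 + 256)*(-63) = 255*(-63) = -16065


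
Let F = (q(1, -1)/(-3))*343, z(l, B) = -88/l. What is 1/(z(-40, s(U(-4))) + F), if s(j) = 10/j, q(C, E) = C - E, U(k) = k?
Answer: -15/3397 ≈ -0.0044157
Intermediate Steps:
F = -686/3 (F = ((1 - 1*(-1))/(-3))*343 = ((1 + 1)*(-⅓))*343 = (2*(-⅓))*343 = -⅔*343 = -686/3 ≈ -228.67)
1/(z(-40, s(U(-4))) + F) = 1/(-88/(-40) - 686/3) = 1/(-88*(-1/40) - 686/3) = 1/(11/5 - 686/3) = 1/(-3397/15) = -15/3397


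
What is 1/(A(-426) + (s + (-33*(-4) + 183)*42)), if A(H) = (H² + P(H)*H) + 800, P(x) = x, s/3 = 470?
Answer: 1/378392 ≈ 2.6428e-6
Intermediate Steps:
s = 1410 (s = 3*470 = 1410)
A(H) = 800 + 2*H² (A(H) = (H² + H*H) + 800 = (H² + H²) + 800 = 2*H² + 800 = 800 + 2*H²)
1/(A(-426) + (s + (-33*(-4) + 183)*42)) = 1/((800 + 2*(-426)²) + (1410 + (-33*(-4) + 183)*42)) = 1/((800 + 2*181476) + (1410 + (132 + 183)*42)) = 1/((800 + 362952) + (1410 + 315*42)) = 1/(363752 + (1410 + 13230)) = 1/(363752 + 14640) = 1/378392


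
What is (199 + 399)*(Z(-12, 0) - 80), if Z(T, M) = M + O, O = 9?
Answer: -42458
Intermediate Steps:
Z(T, M) = 9 + M (Z(T, M) = M + 9 = 9 + M)
(199 + 399)*(Z(-12, 0) - 80) = (199 + 399)*((9 + 0) - 80) = 598*(9 - 80) = 598*(-71) = -42458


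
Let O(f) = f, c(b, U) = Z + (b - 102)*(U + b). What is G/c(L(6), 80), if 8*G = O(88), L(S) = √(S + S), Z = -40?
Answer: -22517/16759384 + 121*√3/16759384 ≈ -0.0013310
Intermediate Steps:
L(S) = √2*√S (L(S) = √(2*S) = √2*√S)
c(b, U) = -40 + (-102 + b)*(U + b) (c(b, U) = -40 + (b - 102)*(U + b) = -40 + (-102 + b)*(U + b))
G = 11 (G = (⅛)*88 = 11)
G/c(L(6), 80) = 11/(-40 + (√2*√6)² - 102*80 - 102*√2*√6 + 80*(√2*√6)) = 11/(-40 + (2*√3)² - 8160 - 204*√3 + 80*(2*√3)) = 11/(-40 + 12 - 8160 - 204*√3 + 160*√3) = 11/(-8188 - 44*√3)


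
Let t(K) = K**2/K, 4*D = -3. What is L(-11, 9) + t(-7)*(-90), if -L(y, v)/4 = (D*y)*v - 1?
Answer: 337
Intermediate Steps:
D = -3/4 (D = (1/4)*(-3) = -3/4 ≈ -0.75000)
L(y, v) = 4 + 3*v*y (L(y, v) = -4*((-3*y/4)*v - 1) = -4*(-3*v*y/4 - 1) = -4*(-1 - 3*v*y/4) = 4 + 3*v*y)
t(K) = K
L(-11, 9) + t(-7)*(-90) = (4 + 3*9*(-11)) - 7*(-90) = (4 - 297) + 630 = -293 + 630 = 337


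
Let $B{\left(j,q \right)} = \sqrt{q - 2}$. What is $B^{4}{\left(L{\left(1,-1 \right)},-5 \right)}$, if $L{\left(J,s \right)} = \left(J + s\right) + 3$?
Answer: $49$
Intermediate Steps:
$L{\left(J,s \right)} = 3 + J + s$
$B{\left(j,q \right)} = \sqrt{-2 + q}$
$B^{4}{\left(L{\left(1,-1 \right)},-5 \right)} = \left(\sqrt{-2 - 5}\right)^{4} = \left(\sqrt{-7}\right)^{4} = \left(i \sqrt{7}\right)^{4} = 49$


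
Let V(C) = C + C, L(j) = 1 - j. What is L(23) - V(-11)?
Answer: 0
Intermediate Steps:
V(C) = 2*C
L(23) - V(-11) = (1 - 1*23) - 2*(-11) = (1 - 23) - 1*(-22) = -22 + 22 = 0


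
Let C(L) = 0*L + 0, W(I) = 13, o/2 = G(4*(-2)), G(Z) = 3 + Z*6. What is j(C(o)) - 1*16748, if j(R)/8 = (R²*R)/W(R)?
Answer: -16748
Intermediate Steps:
G(Z) = 3 + 6*Z
o = -90 (o = 2*(3 + 6*(4*(-2))) = 2*(3 + 6*(-8)) = 2*(3 - 48) = 2*(-45) = -90)
C(L) = 0 (C(L) = 0 + 0 = 0)
j(R) = 8*R³/13 (j(R) = 8*((R²*R)/13) = 8*(R³*(1/13)) = 8*(R³/13) = 8*R³/13)
j(C(o)) - 1*16748 = (8/13)*0³ - 1*16748 = (8/13)*0 - 16748 = 0 - 16748 = -16748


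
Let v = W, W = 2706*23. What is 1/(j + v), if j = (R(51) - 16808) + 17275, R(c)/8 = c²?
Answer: 1/83513 ≈ 1.1974e-5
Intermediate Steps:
R(c) = 8*c²
W = 62238
v = 62238
j = 21275 (j = (8*51² - 16808) + 17275 = (8*2601 - 16808) + 17275 = (20808 - 16808) + 17275 = 4000 + 17275 = 21275)
1/(j + v) = 1/(21275 + 62238) = 1/83513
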